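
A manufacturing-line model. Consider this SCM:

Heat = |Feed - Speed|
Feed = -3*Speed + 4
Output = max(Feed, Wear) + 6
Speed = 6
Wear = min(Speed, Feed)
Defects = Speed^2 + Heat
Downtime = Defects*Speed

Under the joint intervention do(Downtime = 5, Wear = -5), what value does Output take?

Setting Downtime = 5, Wear = -5 by intervention discards those variables' equations.
Feed = -3*Speed + 4  [with Speed=6]  = -14
Output = max(Feed, Wear) + 6  [with Feed=-14, Wear=-5]  = 1

1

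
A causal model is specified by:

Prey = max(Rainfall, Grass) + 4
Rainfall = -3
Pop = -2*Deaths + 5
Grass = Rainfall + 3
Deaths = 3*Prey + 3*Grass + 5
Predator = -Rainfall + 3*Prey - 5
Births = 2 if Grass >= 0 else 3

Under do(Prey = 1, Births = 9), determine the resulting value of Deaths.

Setting Prey = 1, Births = 9 by intervention discards those variables' equations.
Grass = Rainfall + 3  [with Rainfall=-3]  = 0
Deaths = 3*Prey + 3*Grass + 5  [with Prey=1, Grass=0]  = 8

8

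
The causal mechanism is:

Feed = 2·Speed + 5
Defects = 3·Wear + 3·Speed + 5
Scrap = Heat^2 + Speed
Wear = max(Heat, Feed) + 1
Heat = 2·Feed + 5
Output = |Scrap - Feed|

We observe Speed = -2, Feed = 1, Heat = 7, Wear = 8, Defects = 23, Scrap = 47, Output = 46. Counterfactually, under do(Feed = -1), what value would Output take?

Under do(Feed=-1), the mechanism Feed = 2·Speed + 5 is discarded; Feed is fixed at -1.
Heat = 2·Feed + 5  [with Feed=-1]  = 3
Scrap = Heat^2 + Speed  [with Heat=3, Speed=-2]  = 7
Output = |Scrap - Feed|  [with Scrap=7, Feed=-1]  = 8

8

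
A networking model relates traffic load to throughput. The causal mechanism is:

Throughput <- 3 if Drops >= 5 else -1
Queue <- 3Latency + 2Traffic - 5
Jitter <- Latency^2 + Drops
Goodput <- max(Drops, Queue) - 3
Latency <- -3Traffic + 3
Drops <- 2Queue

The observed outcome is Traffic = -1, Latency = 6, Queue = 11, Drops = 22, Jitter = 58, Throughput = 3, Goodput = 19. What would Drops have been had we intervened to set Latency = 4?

10

Under do(Latency=4), the mechanism Latency <- -3Traffic + 3 is discarded; Latency is fixed at 4.
Queue = 3Latency + 2Traffic - 5  [with Latency=4, Traffic=-1]  = 5
Drops = 2Queue  [with Queue=5]  = 10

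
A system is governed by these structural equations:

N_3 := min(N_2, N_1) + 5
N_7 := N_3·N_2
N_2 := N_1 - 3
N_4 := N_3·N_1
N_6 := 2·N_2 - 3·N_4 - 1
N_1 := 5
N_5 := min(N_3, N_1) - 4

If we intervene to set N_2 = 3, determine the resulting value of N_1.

5

Under do(N_2=3), the mechanism N_2 := N_1 - 3 is discarded; N_2 is fixed at 3.
N_1 is not downstream of the intervention, so its value is determined by the original equations.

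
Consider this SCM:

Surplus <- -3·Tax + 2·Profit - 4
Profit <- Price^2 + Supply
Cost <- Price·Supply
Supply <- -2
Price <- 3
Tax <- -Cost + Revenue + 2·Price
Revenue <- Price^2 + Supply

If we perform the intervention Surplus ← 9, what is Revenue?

Under do(Surplus=9), the mechanism Surplus <- -3·Tax + 2·Profit - 4 is discarded; Surplus is fixed at 9.
Since Revenue is not a descendant of the intervened variable, it is unaffected.
Revenue = Price^2 + Supply  [with Price=3, Supply=-2]  = 7

7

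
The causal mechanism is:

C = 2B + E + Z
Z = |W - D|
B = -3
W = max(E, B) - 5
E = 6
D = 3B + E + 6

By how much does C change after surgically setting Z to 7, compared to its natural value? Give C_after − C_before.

The intervention breaks the incoming arrows to Z: Z = |W - D| no longer applies, and Z = 7.
C = 2B + E + Z  [with B=-3, E=6, Z=7]  = 7
Without intervention: D = 3B + E + 6  [with B=-3, E=6]  = 3; W = max(E, B) - 5  [with E=6, B=-3]  = 1; Z = |W - D|  [with W=1, D=3]  = 2; C = 2B + E + Z  [with B=-3, E=6, Z=2]  = 2.
Change = 7 − 2 = 5.

5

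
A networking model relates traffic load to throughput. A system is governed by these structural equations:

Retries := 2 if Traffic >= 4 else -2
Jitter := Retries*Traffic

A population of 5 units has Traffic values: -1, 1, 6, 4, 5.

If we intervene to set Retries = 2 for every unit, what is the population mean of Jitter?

6

Under do(Retries=2), Retries's equation is replaced by Retries=2 for every unit. Per-unit Jitter: -2, 2, 12, 8, 10. Mean = 6.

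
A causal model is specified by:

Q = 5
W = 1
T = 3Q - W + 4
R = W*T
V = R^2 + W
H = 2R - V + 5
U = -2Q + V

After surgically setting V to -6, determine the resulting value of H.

47

The intervention breaks the incoming arrows to V: V = R^2 + W no longer applies, and V = -6.
T = 3Q - W + 4  [with Q=5, W=1]  = 18
R = W*T  [with W=1, T=18]  = 18
H = 2R - V + 5  [with R=18, V=-6]  = 47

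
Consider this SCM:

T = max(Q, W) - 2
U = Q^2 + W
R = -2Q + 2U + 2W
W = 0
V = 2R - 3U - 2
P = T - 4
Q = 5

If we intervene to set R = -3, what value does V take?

The intervention breaks the incoming arrows to R: R = -2Q + 2U + 2W no longer applies, and R = -3.
U = Q^2 + W  [with Q=5, W=0]  = 25
V = 2R - 3U - 2  [with R=-3, U=25]  = -83

-83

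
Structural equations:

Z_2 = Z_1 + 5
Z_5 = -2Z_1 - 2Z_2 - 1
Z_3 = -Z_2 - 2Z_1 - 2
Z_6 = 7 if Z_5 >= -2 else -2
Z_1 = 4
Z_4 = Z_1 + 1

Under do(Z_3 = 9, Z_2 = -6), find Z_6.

Setting Z_3 = 9, Z_2 = -6 by intervention discards those variables' equations.
Z_5 = -2Z_1 - 2Z_2 - 1  [with Z_1=4, Z_2=-6]  = 3
Z_6 = 7 if Z_5 >= -2 else -2  [with Z_5=3]  = 7

7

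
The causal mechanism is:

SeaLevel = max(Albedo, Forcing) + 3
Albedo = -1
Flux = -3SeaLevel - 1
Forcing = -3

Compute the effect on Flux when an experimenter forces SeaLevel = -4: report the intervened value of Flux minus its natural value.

18

The intervention breaks the incoming arrows to SeaLevel: SeaLevel = max(Albedo, Forcing) + 3 no longer applies, and SeaLevel = -4.
Flux = -3SeaLevel - 1  [with SeaLevel=-4]  = 11
Without intervention: SeaLevel = max(Albedo, Forcing) + 3  [with Albedo=-1, Forcing=-3]  = 2; Flux = -3SeaLevel - 1  [with SeaLevel=2]  = -7.
Change = 11 − (-7) = 18.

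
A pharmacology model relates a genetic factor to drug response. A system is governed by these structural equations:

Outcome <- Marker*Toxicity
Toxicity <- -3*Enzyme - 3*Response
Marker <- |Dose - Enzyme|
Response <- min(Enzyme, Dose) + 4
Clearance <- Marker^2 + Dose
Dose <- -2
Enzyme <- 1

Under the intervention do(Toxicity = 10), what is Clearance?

7

The intervention breaks the incoming arrows to Toxicity: Toxicity <- -3*Enzyme - 3*Response no longer applies, and Toxicity = 10.
Since Clearance is not a descendant of the intervened variable, it is unaffected.
Marker = |Dose - Enzyme|  [with Dose=-2, Enzyme=1]  = 3
Clearance = Marker^2 + Dose  [with Marker=3, Dose=-2]  = 7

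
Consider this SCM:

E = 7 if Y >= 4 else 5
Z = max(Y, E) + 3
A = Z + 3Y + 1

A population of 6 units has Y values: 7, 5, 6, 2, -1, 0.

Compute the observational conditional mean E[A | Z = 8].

10

Conditioning on Z=8 selects the 3 unit(s) with Y ∈ {2, -1, 0}. Their A values: 15, 6, 9. Mean = 10.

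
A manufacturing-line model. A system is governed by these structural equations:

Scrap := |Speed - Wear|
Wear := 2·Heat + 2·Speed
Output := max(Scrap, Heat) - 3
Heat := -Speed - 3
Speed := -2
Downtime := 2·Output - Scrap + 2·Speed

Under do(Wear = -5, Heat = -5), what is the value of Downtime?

-7

Setting Wear = -5, Heat = -5 by intervention discards those variables' equations.
Scrap = |Speed - Wear|  [with Speed=-2, Wear=-5]  = 3
Output = max(Scrap, Heat) - 3  [with Scrap=3, Heat=-5]  = 0
Downtime = 2·Output - Scrap + 2·Speed  [with Output=0, Scrap=3, Speed=-2]  = -7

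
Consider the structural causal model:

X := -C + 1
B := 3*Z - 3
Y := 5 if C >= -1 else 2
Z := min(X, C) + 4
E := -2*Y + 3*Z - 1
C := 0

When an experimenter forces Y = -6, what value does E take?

23

The intervention breaks the incoming arrows to Y: Y := 5 if C >= -1 else 2 no longer applies, and Y = -6.
X = -C + 1  [with C=0]  = 1
Z = min(X, C) + 4  [with X=1, C=0]  = 4
E = -2*Y + 3*Z - 1  [with Y=-6, Z=4]  = 23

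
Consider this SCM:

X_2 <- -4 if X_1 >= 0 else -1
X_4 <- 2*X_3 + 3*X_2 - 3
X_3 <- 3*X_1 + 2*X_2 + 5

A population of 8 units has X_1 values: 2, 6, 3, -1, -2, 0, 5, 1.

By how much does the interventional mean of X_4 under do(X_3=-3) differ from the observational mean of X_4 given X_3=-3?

-2.25

Every unit gets X_3=-3 under the intervention. X_4 values become -21, -21, -21, -12, -12, -21, -21, -21; E[X_4|do(X_3=-3)] = -18.75.
Observing X_3=-3 restricts to units where X_3's equation naturally yields -3: X_1 ∈ {-2, 0}. In that subpopulation X_4 = -12, -21, mean -16.5.
Difference = -18.75 − (-16.5) = -2.25.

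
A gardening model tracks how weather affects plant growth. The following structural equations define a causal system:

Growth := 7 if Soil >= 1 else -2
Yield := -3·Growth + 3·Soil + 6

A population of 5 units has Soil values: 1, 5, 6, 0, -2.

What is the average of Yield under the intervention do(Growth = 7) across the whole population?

-9

do(Growth=7) breaks Growth's dependence on Soil. With Growth=7 fixed, Yield across the units is -12, 0, 3, -15, -21, mean -9.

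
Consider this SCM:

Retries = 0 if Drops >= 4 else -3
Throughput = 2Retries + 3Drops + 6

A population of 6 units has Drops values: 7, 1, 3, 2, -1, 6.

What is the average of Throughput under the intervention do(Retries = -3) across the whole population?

9

Every unit gets Retries=-3 under the intervention. Throughput values become 21, 3, 9, 6, -3, 18; E[Throughput|do(Retries=-3)] = 9.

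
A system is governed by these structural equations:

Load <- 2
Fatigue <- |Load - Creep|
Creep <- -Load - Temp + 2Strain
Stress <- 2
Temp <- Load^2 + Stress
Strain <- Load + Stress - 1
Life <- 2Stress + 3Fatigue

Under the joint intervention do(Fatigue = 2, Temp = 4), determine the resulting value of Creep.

Setting Fatigue = 2, Temp = 4 by intervention discards those variables' equations.
Strain = Load + Stress - 1  [with Load=2, Stress=2]  = 3
Creep = -Load - Temp + 2Strain  [with Load=2, Temp=4, Strain=3]  = 0

0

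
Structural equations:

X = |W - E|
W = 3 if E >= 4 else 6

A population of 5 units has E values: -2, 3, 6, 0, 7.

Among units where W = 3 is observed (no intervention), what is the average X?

3.5

E[X|W=3] averages over only the 2 units with W=3 (E = 6, 7): X = 3, 4, mean 3.5.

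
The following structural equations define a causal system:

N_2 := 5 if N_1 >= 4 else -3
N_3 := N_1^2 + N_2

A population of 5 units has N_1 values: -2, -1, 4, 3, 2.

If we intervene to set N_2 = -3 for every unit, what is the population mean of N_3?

3.8

Every unit gets N_2=-3 under the intervention. N_3 values become 1, -2, 13, 6, 1; E[N_3|do(N_2=-3)] = 3.8.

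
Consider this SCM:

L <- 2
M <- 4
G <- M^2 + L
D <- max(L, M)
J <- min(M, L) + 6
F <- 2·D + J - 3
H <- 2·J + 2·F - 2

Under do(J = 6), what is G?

18

do(J=6) replaces the equation J <- min(M, L) + 6 with the constant J = 6.
G is not downstream of the intervention, so its value is determined by the original equations.
G = M^2 + L  [with M=4, L=2]  = 18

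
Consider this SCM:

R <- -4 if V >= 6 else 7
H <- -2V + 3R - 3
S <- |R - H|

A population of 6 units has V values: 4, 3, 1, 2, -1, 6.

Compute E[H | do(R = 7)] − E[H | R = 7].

-1.4

The intervention sets R=7 in all 6 units regardless of V. Recomputing H per unit gives 10, 12, 16, 14, 20, 6; average 13.
Conditioning on R=7 selects the 5 unit(s) with V ∈ {4, 3, 1, 2, -1}. Their H values: 10, 12, 16, 14, 20. Mean = 14.4.
Difference = 13 − 14.4 = -1.4.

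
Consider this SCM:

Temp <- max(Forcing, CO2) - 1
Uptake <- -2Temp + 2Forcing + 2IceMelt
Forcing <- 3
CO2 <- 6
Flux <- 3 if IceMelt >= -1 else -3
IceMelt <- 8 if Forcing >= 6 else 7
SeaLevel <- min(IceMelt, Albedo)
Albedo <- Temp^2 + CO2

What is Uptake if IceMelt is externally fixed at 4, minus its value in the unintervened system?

-6

do(IceMelt=4) replaces the equation IceMelt <- 8 if Forcing >= 6 else 7 with the constant IceMelt = 4.
Temp = max(Forcing, CO2) - 1  [with Forcing=3, CO2=6]  = 5
Uptake = -2Temp + 2Forcing + 2IceMelt  [with Temp=5, Forcing=3, IceMelt=4]  = 4
Without intervention: Temp = max(Forcing, CO2) - 1  [with Forcing=3, CO2=6]  = 5; IceMelt = 8 if Forcing >= 6 else 7  [with Forcing=3]  = 7; Uptake = -2Temp + 2Forcing + 2IceMelt  [with Temp=5, Forcing=3, IceMelt=7]  = 10.
Change = 4 − 10 = -6.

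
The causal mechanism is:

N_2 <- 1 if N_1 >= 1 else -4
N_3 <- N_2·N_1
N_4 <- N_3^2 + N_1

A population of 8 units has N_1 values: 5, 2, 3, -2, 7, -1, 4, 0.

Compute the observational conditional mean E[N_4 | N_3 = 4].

17.5

Conditioning on N_3=4 selects the 2 unit(s) with N_1 ∈ {-1, 4}. Their N_4 values: 15, 20. Mean = 17.5.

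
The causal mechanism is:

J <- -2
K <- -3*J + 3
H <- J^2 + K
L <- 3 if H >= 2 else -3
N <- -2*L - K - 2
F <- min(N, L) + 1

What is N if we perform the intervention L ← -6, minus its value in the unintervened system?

18

Intervening sets L = -6 and removes its equation (L <- 3 if H >= 2 else -3).
K = -3*J + 3  [with J=-2]  = 9
N = -2*L - K - 2  [with L=-6, K=9]  = 1
Without intervention: K = -3*J + 3  [with J=-2]  = 9; H = J^2 + K  [with J=-2, K=9]  = 13; L = 3 if H >= 2 else -3  [with H=13]  = 3; N = -2*L - K - 2  [with L=3, K=9]  = -17.
Change = 1 − (-17) = 18.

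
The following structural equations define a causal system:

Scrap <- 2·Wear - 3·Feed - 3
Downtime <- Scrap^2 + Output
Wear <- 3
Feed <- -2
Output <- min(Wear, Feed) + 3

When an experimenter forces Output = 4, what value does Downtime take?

Intervening sets Output = 4 and removes its equation (Output <- min(Wear, Feed) + 3).
Scrap = 2·Wear - 3·Feed - 3  [with Wear=3, Feed=-2]  = 9
Downtime = Scrap^2 + Output  [with Scrap=9, Output=4]  = 85

85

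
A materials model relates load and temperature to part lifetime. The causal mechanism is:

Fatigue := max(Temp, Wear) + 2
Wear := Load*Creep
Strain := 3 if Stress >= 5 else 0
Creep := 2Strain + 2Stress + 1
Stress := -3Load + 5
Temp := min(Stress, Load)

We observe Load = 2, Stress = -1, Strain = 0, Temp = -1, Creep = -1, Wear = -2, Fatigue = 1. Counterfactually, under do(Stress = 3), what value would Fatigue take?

16

Under do(Stress=3), the mechanism Stress := -3Load + 5 is discarded; Stress is fixed at 3.
Strain = 3 if Stress >= 5 else 0  [with Stress=3]  = 0
Temp = min(Stress, Load)  [with Stress=3, Load=2]  = 2
Creep = 2Strain + 2Stress + 1  [with Strain=0, Stress=3]  = 7
Wear = Load*Creep  [with Load=2, Creep=7]  = 14
Fatigue = max(Temp, Wear) + 2  [with Temp=2, Wear=14]  = 16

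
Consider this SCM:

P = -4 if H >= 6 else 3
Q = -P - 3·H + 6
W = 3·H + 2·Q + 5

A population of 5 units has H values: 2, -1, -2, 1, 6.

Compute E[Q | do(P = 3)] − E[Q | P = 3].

-3.6

do(P=3) breaks P's dependence on H. With P=3 fixed, Q across the units is -3, 6, 9, 0, -15, mean -0.6.
Conditioning on P=3 selects the 4 unit(s) with H ∈ {2, -1, -2, 1}. Their Q values: -3, 6, 9, 0. Mean = 3.
Difference = -0.6 − 3 = -3.6.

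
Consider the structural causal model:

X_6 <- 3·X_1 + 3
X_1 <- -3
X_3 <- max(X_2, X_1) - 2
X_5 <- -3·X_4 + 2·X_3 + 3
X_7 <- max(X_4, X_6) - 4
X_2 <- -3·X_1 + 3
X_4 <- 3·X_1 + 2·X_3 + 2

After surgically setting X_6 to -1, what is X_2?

do(X_6=-1) replaces the equation X_6 <- 3·X_1 + 3 with the constant X_6 = -1.
X_2 is not downstream of the intervention, so its value is determined by the original equations.
X_2 = -3·X_1 + 3  [with X_1=-3]  = 12

12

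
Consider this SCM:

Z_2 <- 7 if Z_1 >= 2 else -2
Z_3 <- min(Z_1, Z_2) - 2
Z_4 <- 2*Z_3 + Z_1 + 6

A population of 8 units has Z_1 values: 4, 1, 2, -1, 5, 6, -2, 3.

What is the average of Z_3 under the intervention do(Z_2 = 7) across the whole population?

Every unit gets Z_2=7 under the intervention. Z_3 values become 2, -1, 0, -3, 3, 4, -4, 1; E[Z_3|do(Z_2=7)] = 0.25.

0.25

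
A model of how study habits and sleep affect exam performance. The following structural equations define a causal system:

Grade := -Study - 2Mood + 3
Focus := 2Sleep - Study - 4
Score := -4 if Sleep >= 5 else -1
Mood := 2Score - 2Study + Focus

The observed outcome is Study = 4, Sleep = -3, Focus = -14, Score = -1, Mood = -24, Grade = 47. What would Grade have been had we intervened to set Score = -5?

63

Under do(Score=-5), the mechanism Score := -4 if Sleep >= 5 else -1 is discarded; Score is fixed at -5.
Focus = 2Sleep - Study - 4  [with Sleep=-3, Study=4]  = -14
Mood = 2Score - 2Study + Focus  [with Score=-5, Study=4, Focus=-14]  = -32
Grade = -Study - 2Mood + 3  [with Study=4, Mood=-32]  = 63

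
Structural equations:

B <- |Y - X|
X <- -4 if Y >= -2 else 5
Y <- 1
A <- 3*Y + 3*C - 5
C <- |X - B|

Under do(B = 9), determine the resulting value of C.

13

The intervention breaks the incoming arrows to B: B <- |Y - X| no longer applies, and B = 9.
X = -4 if Y >= -2 else 5  [with Y=1]  = -4
C = |X - B|  [with X=-4, B=9]  = 13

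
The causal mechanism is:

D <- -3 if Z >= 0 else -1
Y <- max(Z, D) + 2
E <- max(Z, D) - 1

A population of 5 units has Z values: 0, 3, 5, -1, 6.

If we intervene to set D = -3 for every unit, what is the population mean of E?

do(D=-3) breaks D's dependence on Z. With D=-3 fixed, E across the units is -1, 2, 4, -2, 5, mean 1.6.

1.6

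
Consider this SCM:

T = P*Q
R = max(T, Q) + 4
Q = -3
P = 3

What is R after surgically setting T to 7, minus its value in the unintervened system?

The intervention breaks the incoming arrows to T: T = P*Q no longer applies, and T = 7.
R = max(T, Q) + 4  [with T=7, Q=-3]  = 11
Without intervention: T = P*Q  [with P=3, Q=-3]  = -9; R = max(T, Q) + 4  [with T=-9, Q=-3]  = 1.
Change = 11 − 1 = 10.

10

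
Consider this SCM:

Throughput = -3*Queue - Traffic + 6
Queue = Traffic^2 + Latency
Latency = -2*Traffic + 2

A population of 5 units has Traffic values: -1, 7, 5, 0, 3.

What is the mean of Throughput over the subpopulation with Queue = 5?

-10

E[Throughput|Queue=5] averages over only the 2 units with Queue=5 (Traffic = -1, 3): Throughput = -8, -12, mean -10.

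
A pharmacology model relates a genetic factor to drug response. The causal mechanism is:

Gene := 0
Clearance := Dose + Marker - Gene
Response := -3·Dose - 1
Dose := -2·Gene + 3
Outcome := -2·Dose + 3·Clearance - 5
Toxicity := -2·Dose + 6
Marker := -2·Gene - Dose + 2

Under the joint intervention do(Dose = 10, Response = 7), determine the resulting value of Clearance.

2

The joint intervention fixes Dose = 10, Response = 7, removing each variable's own equation.
Marker = -2·Gene - Dose + 2  [with Gene=0, Dose=10]  = -8
Clearance = Dose + Marker - Gene  [with Dose=10, Marker=-8, Gene=0]  = 2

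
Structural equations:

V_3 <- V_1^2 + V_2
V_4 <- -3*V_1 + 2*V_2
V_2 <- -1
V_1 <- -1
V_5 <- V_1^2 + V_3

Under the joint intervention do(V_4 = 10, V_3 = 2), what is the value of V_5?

The joint intervention fixes V_4 = 10, V_3 = 2, removing each variable's own equation.
V_5 = V_1^2 + V_3  [with V_1=-1, V_3=2]  = 3

3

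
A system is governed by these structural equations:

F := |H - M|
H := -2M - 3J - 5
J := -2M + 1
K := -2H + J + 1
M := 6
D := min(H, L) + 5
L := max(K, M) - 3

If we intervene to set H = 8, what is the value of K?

-26

do(H=8) replaces the equation H := -2M - 3J - 5 with the constant H = 8.
J = -2M + 1  [with M=6]  = -11
K = -2H + J + 1  [with H=8, J=-11]  = -26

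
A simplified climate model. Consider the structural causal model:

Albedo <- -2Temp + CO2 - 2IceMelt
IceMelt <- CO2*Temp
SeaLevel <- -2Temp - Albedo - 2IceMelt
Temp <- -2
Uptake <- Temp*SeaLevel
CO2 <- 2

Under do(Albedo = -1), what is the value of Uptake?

Under do(Albedo=-1), the mechanism Albedo <- -2Temp + CO2 - 2IceMelt is discarded; Albedo is fixed at -1.
IceMelt = CO2*Temp  [with CO2=2, Temp=-2]  = -4
SeaLevel = -2Temp - Albedo - 2IceMelt  [with Temp=-2, Albedo=-1, IceMelt=-4]  = 13
Uptake = Temp*SeaLevel  [with Temp=-2, SeaLevel=13]  = -26

-26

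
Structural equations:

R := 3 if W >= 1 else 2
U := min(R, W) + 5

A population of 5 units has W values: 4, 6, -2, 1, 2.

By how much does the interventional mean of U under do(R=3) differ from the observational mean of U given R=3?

do(R=3) breaks R's dependence on W. With R=3 fixed, U across the units is 8, 8, 3, 6, 7, mean 6.4.
Conditioning on R=3 selects the 4 unit(s) with W ∈ {4, 6, 1, 2}. Their U values: 8, 8, 6, 7. Mean = 7.25.
Difference = 6.4 − 7.25 = -0.85.

-0.85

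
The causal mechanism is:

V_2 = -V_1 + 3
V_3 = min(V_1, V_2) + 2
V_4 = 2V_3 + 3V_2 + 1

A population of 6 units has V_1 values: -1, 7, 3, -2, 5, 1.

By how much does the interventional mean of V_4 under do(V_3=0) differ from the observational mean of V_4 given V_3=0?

-2

Every unit gets V_3=0 under the intervention. V_4 values become 13, -11, 1, 16, -5, 7; E[V_4|do(V_3=0)] = 3.5.
Conditioning on V_3=0 selects the 2 unit(s) with V_1 ∈ {-2, 5}. Their V_4 values: 16, -5. Mean = 5.5.
Difference = 3.5 − 5.5 = -2.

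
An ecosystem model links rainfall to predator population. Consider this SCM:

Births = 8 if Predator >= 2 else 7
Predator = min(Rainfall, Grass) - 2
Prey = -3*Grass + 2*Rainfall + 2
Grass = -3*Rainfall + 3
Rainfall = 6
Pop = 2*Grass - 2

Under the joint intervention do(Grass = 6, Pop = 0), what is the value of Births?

8

Setting Grass = 6, Pop = 0 by intervention discards those variables' equations.
Predator = min(Rainfall, Grass) - 2  [with Rainfall=6, Grass=6]  = 4
Births = 8 if Predator >= 2 else 7  [with Predator=4]  = 8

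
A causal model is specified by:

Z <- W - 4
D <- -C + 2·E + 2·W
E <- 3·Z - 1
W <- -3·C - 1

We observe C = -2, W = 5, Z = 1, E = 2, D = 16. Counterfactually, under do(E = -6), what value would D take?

0

Intervening sets E = -6 and removes its equation (E <- 3·Z - 1).
W = -3·C - 1  [with C=-2]  = 5
D = -C + 2·E + 2·W  [with C=-2, E=-6, W=5]  = 0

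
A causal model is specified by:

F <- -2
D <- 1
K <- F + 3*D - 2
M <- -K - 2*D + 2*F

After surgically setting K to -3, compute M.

-3

The intervention breaks the incoming arrows to K: K <- F + 3*D - 2 no longer applies, and K = -3.
M = -K - 2*D + 2*F  [with K=-3, D=1, F=-2]  = -3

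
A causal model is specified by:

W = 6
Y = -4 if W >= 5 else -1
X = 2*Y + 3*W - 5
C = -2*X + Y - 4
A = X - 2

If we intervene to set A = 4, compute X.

5

do(A=4) replaces the equation A = X - 2 with the constant A = 4.
X is not downstream of the intervention, so its value is determined by the original equations.
Y = -4 if W >= 5 else -1  [with W=6]  = -4
X = 2*Y + 3*W - 5  [with Y=-4, W=6]  = 5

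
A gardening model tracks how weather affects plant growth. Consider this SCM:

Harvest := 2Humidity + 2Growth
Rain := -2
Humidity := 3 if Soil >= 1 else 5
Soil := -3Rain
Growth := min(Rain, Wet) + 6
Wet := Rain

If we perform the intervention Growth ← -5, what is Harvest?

-4

Under do(Growth=-5), the mechanism Growth := min(Rain, Wet) + 6 is discarded; Growth is fixed at -5.
Soil = -3Rain  [with Rain=-2]  = 6
Humidity = 3 if Soil >= 1 else 5  [with Soil=6]  = 3
Harvest = 2Humidity + 2Growth  [with Humidity=3, Growth=-5]  = -4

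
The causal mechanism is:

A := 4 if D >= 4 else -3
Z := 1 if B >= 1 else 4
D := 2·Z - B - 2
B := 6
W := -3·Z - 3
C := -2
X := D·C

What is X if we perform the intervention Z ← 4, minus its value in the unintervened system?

-12

The intervention breaks the incoming arrows to Z: Z := 1 if B >= 1 else 4 no longer applies, and Z = 4.
D = 2·Z - B - 2  [with Z=4, B=6]  = 0
X = D·C  [with D=0, C=-2]  = 0
Without intervention: Z = 1 if B >= 1 else 4  [with B=6]  = 1; D = 2·Z - B - 2  [with Z=1, B=6]  = -6; X = D·C  [with D=-6, C=-2]  = 12.
Change = 0 − 12 = -12.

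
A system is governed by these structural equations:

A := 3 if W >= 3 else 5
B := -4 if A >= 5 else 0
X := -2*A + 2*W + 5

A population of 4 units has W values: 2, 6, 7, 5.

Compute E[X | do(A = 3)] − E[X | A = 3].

-2

Every unit gets A=3 under the intervention. X values become 3, 11, 13, 9; E[X|do(A=3)] = 9.
Observing A=3 restricts to units where A's equation naturally yields 3: W ∈ {6, 7, 5}. In that subpopulation X = 11, 13, 9, mean 11.
Difference = 9 − 11 = -2.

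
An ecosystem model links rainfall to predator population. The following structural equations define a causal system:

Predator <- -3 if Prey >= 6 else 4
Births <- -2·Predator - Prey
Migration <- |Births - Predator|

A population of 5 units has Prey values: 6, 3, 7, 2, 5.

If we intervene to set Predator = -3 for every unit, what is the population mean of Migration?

Under do(Predator=-3), Predator's equation is replaced by Predator=-3 for every unit. Per-unit Migration: 3, 6, 2, 7, 4. Mean = 4.4.

4.4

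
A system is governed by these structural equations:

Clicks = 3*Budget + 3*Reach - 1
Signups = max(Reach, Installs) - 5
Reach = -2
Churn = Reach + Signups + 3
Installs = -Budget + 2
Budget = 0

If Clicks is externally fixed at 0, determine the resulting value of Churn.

-2

The intervention breaks the incoming arrows to Clicks: Clicks = 3*Budget + 3*Reach - 1 no longer applies, and Clicks = 0.
No directed path runs from Clicks to Churn, so Churn keeps its natural value.
Installs = -Budget + 2  [with Budget=0]  = 2
Signups = max(Reach, Installs) - 5  [with Reach=-2, Installs=2]  = -3
Churn = Reach + Signups + 3  [with Reach=-2, Signups=-3]  = -2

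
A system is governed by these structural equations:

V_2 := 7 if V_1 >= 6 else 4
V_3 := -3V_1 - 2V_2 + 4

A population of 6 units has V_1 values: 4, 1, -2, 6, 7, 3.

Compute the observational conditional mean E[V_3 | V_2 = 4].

Observing V_2=4 restricts to units where V_2's equation naturally yields 4: V_1 ∈ {4, 1, -2, 3}. In that subpopulation V_3 = -16, -7, 2, -13, mean -8.5.

-8.5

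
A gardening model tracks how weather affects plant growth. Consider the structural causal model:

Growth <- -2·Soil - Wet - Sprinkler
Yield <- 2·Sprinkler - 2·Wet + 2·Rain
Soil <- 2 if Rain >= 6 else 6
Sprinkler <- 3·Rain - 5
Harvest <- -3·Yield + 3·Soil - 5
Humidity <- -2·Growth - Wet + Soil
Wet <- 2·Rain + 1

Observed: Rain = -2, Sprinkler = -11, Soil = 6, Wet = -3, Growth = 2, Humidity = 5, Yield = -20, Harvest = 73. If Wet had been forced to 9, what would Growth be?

Intervening sets Wet = 9 and removes its equation (Wet <- 2·Rain + 1).
Sprinkler = 3·Rain - 5  [with Rain=-2]  = -11
Soil = 2 if Rain >= 6 else 6  [with Rain=-2]  = 6
Growth = -2·Soil - Wet - Sprinkler  [with Soil=6, Wet=9, Sprinkler=-11]  = -10

-10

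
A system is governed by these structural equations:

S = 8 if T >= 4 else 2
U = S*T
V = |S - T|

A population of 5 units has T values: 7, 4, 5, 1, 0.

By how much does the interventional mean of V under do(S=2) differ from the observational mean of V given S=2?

The intervention sets S=2 in all 5 units regardless of T. Recomputing V per unit gives 5, 2, 3, 1, 2; average 2.6.
Conditioning on S=2 selects the 2 unit(s) with T ∈ {1, 0}. Their V values: 1, 2. Mean = 1.5.
Difference = 2.6 − 1.5 = 1.1.

1.1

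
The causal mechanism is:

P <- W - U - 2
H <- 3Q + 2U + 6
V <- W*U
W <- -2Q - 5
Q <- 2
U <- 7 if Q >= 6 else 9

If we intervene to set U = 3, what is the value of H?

18

The intervention breaks the incoming arrows to U: U <- 7 if Q >= 6 else 9 no longer applies, and U = 3.
H = 3Q + 2U + 6  [with Q=2, U=3]  = 18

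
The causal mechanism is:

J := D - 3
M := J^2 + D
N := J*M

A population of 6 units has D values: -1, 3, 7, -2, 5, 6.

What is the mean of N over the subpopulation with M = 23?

Conditioning on M=23 selects the 2 unit(s) with D ∈ {7, -2}. Their N values: 92, -115. Mean = -11.5.

-11.5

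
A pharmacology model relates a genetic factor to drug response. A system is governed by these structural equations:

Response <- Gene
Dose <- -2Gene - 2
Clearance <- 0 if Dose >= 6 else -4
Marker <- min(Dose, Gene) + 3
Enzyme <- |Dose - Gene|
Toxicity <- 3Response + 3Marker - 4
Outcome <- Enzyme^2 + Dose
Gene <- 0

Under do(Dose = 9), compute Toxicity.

5

Under do(Dose=9), the mechanism Dose <- -2Gene - 2 is discarded; Dose is fixed at 9.
Marker = min(Dose, Gene) + 3  [with Dose=9, Gene=0]  = 3
Response = Gene  [with Gene=0]  = 0
Toxicity = 3Response + 3Marker - 4  [with Response=0, Marker=3]  = 5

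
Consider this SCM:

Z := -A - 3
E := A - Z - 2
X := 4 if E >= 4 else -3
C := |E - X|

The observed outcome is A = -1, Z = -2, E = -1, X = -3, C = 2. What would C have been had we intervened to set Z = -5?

5

do(Z=-5) replaces the equation Z := -A - 3 with the constant Z = -5.
E = A - Z - 2  [with A=-1, Z=-5]  = 2
X = 4 if E >= 4 else -3  [with E=2]  = -3
C = |E - X|  [with E=2, X=-3]  = 5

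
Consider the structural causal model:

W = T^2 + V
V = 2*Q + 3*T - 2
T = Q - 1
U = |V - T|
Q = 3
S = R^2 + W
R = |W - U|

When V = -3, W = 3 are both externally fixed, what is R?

2

Setting V = -3, W = 3 by intervention discards those variables' equations.
T = Q - 1  [with Q=3]  = 2
U = |V - T|  [with V=-3, T=2]  = 5
R = |W - U|  [with W=3, U=5]  = 2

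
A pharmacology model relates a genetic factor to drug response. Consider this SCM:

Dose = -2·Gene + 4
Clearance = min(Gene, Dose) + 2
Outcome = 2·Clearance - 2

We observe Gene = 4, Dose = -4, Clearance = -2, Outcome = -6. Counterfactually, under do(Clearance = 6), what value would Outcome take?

The intervention breaks the incoming arrows to Clearance: Clearance = min(Gene, Dose) + 2 no longer applies, and Clearance = 6.
Outcome = 2·Clearance - 2  [with Clearance=6]  = 10

10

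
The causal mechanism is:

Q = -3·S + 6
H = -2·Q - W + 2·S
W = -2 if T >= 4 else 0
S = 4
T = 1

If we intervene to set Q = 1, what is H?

6

Intervening sets Q = 1 and removes its equation (Q = -3·S + 6).
W = -2 if T >= 4 else 0  [with T=1]  = 0
H = -2·Q - W + 2·S  [with Q=1, W=0, S=4]  = 6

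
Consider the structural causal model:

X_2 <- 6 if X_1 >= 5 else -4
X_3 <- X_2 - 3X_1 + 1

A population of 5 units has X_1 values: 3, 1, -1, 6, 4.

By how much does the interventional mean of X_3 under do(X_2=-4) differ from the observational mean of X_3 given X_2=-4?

-2.55

The intervention sets X_2=-4 in all 5 units regardless of X_1. Recomputing X_3 per unit gives -12, -6, 0, -21, -15; average -10.8.
E[X_3|X_2=-4] averages over only the 4 units with X_2=-4 (X_1 = 3, 1, -1, 4): X_3 = -12, -6, 0, -15, mean -8.25.
Difference = -10.8 − (-8.25) = -2.55.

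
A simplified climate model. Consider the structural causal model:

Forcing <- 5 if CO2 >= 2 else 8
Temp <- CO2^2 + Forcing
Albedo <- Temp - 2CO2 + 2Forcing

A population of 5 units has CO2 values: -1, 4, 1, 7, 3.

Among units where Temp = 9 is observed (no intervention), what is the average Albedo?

25

Observing Temp=9 restricts to units where Temp's equation naturally yields 9: CO2 ∈ {-1, 1}. In that subpopulation Albedo = 27, 23, mean 25.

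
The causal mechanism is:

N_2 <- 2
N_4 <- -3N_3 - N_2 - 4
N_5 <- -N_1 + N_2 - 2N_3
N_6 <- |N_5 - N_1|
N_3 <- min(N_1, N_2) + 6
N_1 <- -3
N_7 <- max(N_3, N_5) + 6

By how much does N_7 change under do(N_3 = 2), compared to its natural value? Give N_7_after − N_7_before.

The intervention breaks the incoming arrows to N_3: N_3 <- min(N_1, N_2) + 6 no longer applies, and N_3 = 2.
N_5 = -N_1 + N_2 - 2N_3  [with N_1=-3, N_2=2, N_3=2]  = 1
N_7 = max(N_3, N_5) + 6  [with N_3=2, N_5=1]  = 8
Without intervention: N_3 = min(N_1, N_2) + 6  [with N_1=-3, N_2=2]  = 3; N_5 = -N_1 + N_2 - 2N_3  [with N_1=-3, N_2=2, N_3=3]  = -1; N_7 = max(N_3, N_5) + 6  [with N_3=3, N_5=-1]  = 9.
Change = 8 − 9 = -1.

-1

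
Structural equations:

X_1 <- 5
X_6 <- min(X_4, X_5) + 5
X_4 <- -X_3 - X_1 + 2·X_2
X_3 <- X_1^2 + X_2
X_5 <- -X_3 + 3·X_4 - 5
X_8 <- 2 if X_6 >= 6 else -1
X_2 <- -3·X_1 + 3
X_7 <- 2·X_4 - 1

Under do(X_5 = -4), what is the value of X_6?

The intervention breaks the incoming arrows to X_5: X_5 <- -X_3 + 3·X_4 - 5 no longer applies, and X_5 = -4.
X_2 = -3·X_1 + 3  [with X_1=5]  = -12
X_3 = X_1^2 + X_2  [with X_1=5, X_2=-12]  = 13
X_4 = -X_3 - X_1 + 2·X_2  [with X_3=13, X_1=5, X_2=-12]  = -42
X_6 = min(X_4, X_5) + 5  [with X_4=-42, X_5=-4]  = -37

-37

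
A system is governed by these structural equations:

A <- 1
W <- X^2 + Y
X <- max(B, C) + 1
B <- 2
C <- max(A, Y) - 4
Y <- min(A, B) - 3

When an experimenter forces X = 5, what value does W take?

The intervention breaks the incoming arrows to X: X <- max(B, C) + 1 no longer applies, and X = 5.
Y = min(A, B) - 3  [with A=1, B=2]  = -2
W = X^2 + Y  [with X=5, Y=-2]  = 23

23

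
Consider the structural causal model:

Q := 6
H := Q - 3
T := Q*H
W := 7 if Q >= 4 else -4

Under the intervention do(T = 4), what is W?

The intervention breaks the incoming arrows to T: T := Q*H no longer applies, and T = 4.
Since W is not a descendant of the intervened variable, it is unaffected.
W = 7 if Q >= 4 else -4  [with Q=6]  = 7

7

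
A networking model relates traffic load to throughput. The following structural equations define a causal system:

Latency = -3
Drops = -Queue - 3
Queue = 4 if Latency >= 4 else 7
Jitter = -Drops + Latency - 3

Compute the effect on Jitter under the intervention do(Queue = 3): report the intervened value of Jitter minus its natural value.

-4

Under do(Queue=3), the mechanism Queue = 4 if Latency >= 4 else 7 is discarded; Queue is fixed at 3.
Drops = -Queue - 3  [with Queue=3]  = -6
Jitter = -Drops + Latency - 3  [with Drops=-6, Latency=-3]  = 0
Without intervention: Queue = 4 if Latency >= 4 else 7  [with Latency=-3]  = 7; Drops = -Queue - 3  [with Queue=7]  = -10; Jitter = -Drops + Latency - 3  [with Drops=-10, Latency=-3]  = 4.
Change = 0 − 4 = -4.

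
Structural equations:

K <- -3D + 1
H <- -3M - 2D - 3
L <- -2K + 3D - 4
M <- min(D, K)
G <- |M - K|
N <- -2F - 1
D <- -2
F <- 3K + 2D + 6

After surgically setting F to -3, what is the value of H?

7

Intervening sets F = -3 and removes its equation (F <- 3K + 2D + 6).
No directed path runs from F to H, so H keeps its natural value.
K = -3D + 1  [with D=-2]  = 7
M = min(D, K)  [with D=-2, K=7]  = -2
H = -3M - 2D - 3  [with M=-2, D=-2]  = 7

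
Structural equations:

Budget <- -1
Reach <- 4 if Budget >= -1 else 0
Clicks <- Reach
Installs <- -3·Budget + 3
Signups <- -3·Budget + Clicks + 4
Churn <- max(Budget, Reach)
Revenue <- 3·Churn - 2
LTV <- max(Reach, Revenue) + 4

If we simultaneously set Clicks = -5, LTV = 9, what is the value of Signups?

2

The joint intervention fixes Clicks = -5, LTV = 9, removing each variable's own equation.
Signups = -3·Budget + Clicks + 4  [with Budget=-1, Clicks=-5]  = 2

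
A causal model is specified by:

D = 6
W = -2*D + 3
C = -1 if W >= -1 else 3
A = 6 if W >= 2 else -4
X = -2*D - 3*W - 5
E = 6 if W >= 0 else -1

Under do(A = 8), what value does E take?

-1

Under do(A=8), the mechanism A = 6 if W >= 2 else -4 is discarded; A is fixed at 8.
Since E is not a descendant of the intervened variable, it is unaffected.
W = -2*D + 3  [with D=6]  = -9
E = 6 if W >= 0 else -1  [with W=-9]  = -1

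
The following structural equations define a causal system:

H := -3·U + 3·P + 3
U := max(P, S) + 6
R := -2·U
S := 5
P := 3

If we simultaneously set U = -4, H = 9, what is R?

8

The joint intervention fixes U = -4, H = 9, removing each variable's own equation.
R = -2·U  [with U=-4]  = 8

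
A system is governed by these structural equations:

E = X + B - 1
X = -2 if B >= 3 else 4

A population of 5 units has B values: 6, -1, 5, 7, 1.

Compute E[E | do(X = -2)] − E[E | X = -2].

-2.4

do(X=-2) breaks X's dependence on B. With X=-2 fixed, E across the units is 3, -4, 2, 4, -2, mean 0.6.
Observing X=-2 restricts to units where X's equation naturally yields -2: B ∈ {6, 5, 7}. In that subpopulation E = 3, 2, 4, mean 3.
Difference = 0.6 − 3 = -2.4.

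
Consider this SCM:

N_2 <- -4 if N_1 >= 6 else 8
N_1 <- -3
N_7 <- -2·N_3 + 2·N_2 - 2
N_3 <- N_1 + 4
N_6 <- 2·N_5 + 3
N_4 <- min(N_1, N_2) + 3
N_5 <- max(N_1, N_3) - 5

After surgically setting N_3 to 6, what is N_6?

The intervention breaks the incoming arrows to N_3: N_3 <- N_1 + 4 no longer applies, and N_3 = 6.
N_5 = max(N_1, N_3) - 5  [with N_1=-3, N_3=6]  = 1
N_6 = 2·N_5 + 3  [with N_5=1]  = 5

5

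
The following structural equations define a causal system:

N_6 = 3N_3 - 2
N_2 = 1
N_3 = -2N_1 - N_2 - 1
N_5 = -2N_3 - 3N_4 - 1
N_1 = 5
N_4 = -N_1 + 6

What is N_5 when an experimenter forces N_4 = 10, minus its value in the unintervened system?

Intervening sets N_4 = 10 and removes its equation (N_4 = -N_1 + 6).
N_3 = -2N_1 - N_2 - 1  [with N_1=5, N_2=1]  = -12
N_5 = -2N_3 - 3N_4 - 1  [with N_3=-12, N_4=10]  = -7
Without intervention: N_3 = -2N_1 - N_2 - 1  [with N_1=5, N_2=1]  = -12; N_4 = -N_1 + 6  [with N_1=5]  = 1; N_5 = -2N_3 - 3N_4 - 1  [with N_3=-12, N_4=1]  = 20.
Change = -7 − 20 = -27.

-27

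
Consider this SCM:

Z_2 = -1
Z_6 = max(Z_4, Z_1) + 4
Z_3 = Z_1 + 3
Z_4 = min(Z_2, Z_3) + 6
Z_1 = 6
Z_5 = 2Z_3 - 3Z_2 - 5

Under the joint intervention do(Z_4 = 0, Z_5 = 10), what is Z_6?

The joint intervention fixes Z_4 = 0, Z_5 = 10, removing each variable's own equation.
Z_6 = max(Z_4, Z_1) + 4  [with Z_4=0, Z_1=6]  = 10

10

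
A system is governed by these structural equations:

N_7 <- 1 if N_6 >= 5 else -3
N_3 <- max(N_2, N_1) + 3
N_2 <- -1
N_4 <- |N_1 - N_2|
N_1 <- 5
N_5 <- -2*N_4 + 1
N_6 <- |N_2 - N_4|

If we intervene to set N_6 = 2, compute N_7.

-3

Intervening sets N_6 = 2 and removes its equation (N_6 <- |N_2 - N_4|).
N_7 = 1 if N_6 >= 5 else -3  [with N_6=2]  = -3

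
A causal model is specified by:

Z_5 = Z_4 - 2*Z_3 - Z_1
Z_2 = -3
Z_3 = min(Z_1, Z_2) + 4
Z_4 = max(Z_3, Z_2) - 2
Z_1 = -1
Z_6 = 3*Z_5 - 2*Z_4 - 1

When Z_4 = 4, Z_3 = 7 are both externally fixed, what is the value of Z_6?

-36

The joint intervention fixes Z_4 = 4, Z_3 = 7, removing each variable's own equation.
Z_5 = Z_4 - 2*Z_3 - Z_1  [with Z_4=4, Z_3=7, Z_1=-1]  = -9
Z_6 = 3*Z_5 - 2*Z_4 - 1  [with Z_5=-9, Z_4=4]  = -36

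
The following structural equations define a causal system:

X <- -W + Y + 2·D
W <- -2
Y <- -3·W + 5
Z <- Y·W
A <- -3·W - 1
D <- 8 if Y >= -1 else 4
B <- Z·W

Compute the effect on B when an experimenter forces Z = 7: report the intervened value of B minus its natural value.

-58

The intervention breaks the incoming arrows to Z: Z <- Y·W no longer applies, and Z = 7.
B = Z·W  [with Z=7, W=-2]  = -14
Without intervention: Y = -3·W + 5  [with W=-2]  = 11; Z = Y·W  [with Y=11, W=-2]  = -22; B = Z·W  [with Z=-22, W=-2]  = 44.
Change = -14 − 44 = -58.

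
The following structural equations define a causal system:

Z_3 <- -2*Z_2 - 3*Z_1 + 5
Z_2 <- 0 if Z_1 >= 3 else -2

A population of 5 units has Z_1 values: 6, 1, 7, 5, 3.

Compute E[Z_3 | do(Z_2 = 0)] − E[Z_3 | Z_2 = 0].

do(Z_2=0) breaks Z_2's dependence on Z_1. With Z_2=0 fixed, Z_3 across the units is -13, 2, -16, -10, -4, mean -8.2.
Observing Z_2=0 restricts to units where Z_2's equation naturally yields 0: Z_1 ∈ {6, 7, 5, 3}. In that subpopulation Z_3 = -13, -16, -10, -4, mean -10.75.
Difference = -8.2 − (-10.75) = 2.55.

2.55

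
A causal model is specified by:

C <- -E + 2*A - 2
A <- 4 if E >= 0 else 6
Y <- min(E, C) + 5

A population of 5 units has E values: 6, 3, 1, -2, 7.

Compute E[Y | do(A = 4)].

5.2

Every unit gets A=4 under the intervention. Y values become 5, 8, 6, 3, 4; E[Y|do(A=4)] = 5.2.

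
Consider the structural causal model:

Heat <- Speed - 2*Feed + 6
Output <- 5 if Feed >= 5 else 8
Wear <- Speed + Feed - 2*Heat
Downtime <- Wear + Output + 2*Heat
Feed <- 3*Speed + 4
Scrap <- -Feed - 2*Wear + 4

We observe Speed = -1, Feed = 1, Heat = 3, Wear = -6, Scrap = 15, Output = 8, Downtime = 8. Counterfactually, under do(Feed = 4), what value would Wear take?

9

Under do(Feed=4), the mechanism Feed <- 3*Speed + 4 is discarded; Feed is fixed at 4.
Heat = Speed - 2*Feed + 6  [with Speed=-1, Feed=4]  = -3
Wear = Speed + Feed - 2*Heat  [with Speed=-1, Feed=4, Heat=-3]  = 9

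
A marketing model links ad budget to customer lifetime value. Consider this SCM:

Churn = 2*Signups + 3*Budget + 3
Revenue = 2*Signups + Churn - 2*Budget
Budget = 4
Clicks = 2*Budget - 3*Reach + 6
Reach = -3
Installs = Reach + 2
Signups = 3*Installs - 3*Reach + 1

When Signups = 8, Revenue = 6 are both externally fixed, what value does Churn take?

31

Under do(Signups = 8, Revenue = 6), each intervened variable's structural equation is replaced by its fixed value.
Churn = 2*Signups + 3*Budget + 3  [with Signups=8, Budget=4]  = 31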